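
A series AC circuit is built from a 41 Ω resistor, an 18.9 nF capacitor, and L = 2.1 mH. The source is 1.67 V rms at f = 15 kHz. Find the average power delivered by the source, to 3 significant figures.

855 μW

ω = 2πf = 94250 rad/s
X_L = ωL = 198 Ω
X_C = 1/(ωC) = 561 Ω
Net reactance X = X_L − X_C = -363 Ω
Z = 41.0 − j363 Ω
|Z| = √(41.0² + 363²) = 366 Ω
∠Z = arctan(-363/41.0) = -83.6°
I = V/|Z| = 4.57 mA
P = VI cos φ = 1.67 × 0.00457 × cos(-83.6°) = 855 μW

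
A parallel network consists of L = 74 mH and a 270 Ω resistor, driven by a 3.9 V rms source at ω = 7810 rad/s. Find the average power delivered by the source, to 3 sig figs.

X_L = ωL = 578 Ω
Parallel: admittances add. Y = 1/R + 1/(jωL)
Y = (0.00370 − j0.00173) S
|Y| = 0.00409 S → |Z| = 1/|Y| = 245 Ω, ∠Z = −∠Y = 25.0°
I = V/|Z| = 15.9 mA
P = VI cos φ = 3.9 × 0.0159 × cos(25.0°) = 56.3 mW

56.3 mW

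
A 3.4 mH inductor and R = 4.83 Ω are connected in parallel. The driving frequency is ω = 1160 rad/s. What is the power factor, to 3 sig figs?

0.632

X_L = ωL = 3.94 Ω
Parallel: admittances add. Y = 1/R + 1/(jωL)
Y = (0.207 − j0.254) S
|Y| = 0.327 S → |Z| = 1/|Y| = 3.05 Ω, ∠Z = −∠Y = 50.8°
cos φ = cos(50.8°) = 0.632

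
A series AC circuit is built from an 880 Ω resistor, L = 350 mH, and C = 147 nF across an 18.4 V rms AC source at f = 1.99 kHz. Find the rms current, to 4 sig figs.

4.680 mA

ω = 2πf = 12500 rad/s
X_L = ωL = 4376 Ω
X_C = 1/(ωC) = 544.1 Ω
Net reactance X = X_L − X_C = 3832 Ω
Z = 880.0 + j3832 Ω
|Z| = √(880.0² + 3832²) = 3932 Ω
I = V/|Z| = 18.4/3932 = 4.680 mA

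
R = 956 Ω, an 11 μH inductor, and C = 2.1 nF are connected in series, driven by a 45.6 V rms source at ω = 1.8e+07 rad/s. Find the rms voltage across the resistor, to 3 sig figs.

44.9 V

X_L = ωL = 198 Ω
X_C = 1/(ωC) = 26.5 Ω
Net reactance X = X_L − X_C = 172 Ω
Z = 956 + j172 Ω
|Z| = √(956² + 172²) = 971 Ω
I = V/|Z| = 46.9 mA
V_R = I·|Z_R| = 0.0469 × 956 = 44.9 V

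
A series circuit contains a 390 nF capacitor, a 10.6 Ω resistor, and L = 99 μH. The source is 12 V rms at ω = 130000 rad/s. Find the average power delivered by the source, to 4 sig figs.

9.580 W

X_L = ωL = 12.87 Ω
X_C = 1/(ωC) = 19.72 Ω
Net reactance X = X_L − X_C = -6.854 Ω
Z = 10.60 − j6.854 Ω
|Z| = √(10.60² + 6.854²) = 12.62 Ω
∠Z = arctan(-6.854/10.60) = -32.89°
I = V/|Z| = 950.7 mA
P = VI cos φ = 12 × 0.9507 × cos(-32.89°) = 9.580 W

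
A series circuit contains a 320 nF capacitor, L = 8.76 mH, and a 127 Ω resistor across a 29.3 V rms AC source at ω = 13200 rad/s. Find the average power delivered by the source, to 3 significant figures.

3.54 W

X_L = ωL = 116 Ω
X_C = 1/(ωC) = 237 Ω
Net reactance X = X_L − X_C = -121 Ω
Z = 127 − j121 Ω
|Z| = √(127² + 121²) = 175 Ω
∠Z = arctan(-121/127) = -43.6°
I = V/|Z| = 167 mA
P = VI cos φ = 29.3 × 0.167 × cos(-43.6°) = 3.54 W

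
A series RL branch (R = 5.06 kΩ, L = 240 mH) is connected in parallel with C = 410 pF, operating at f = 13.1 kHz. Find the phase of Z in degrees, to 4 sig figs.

ω = 2πf = 82310 rad/s
X_L = ωL = 19750 Ω
X_C = 1/(ωC) = 29630 Ω
Branch 1 (R+jX_L): Z₁ = 5060 + j19750 Ω, |Z₁| = 20390 Ω
Branch 2 (−jX_C): Z₂ = −j29630 Ω
Parallel: Z = Z₁Z₂/(Z₁+Z₂), |Z| = 54450 Ω, ∠Z = 48.51°

48.51°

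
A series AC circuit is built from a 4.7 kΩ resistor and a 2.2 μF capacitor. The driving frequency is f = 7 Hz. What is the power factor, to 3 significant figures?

0.414

ω = 2πf = 43.98 rad/s
X_C = 1/(ωC) = 10300 Ω
Z = 4700 − j10300 Ω
|Z| = √(4700² + 10300²) = 11400 Ω
∠Z = arctan(-10300/4700) = -65.5°
cos φ = cos(-65.5°) = 0.414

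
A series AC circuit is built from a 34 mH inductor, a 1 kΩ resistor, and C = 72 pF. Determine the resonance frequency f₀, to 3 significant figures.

ω₀ = 1/√(LC) = 1/√(0.034 × 7.2e-11) = 639100 rad/s
f₀ = ω₀/(2π) = 102 kHz

102 kHz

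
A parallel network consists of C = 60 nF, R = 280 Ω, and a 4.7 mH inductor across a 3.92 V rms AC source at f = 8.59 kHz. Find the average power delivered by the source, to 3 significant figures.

54.9 mW

ω = 2πf = 53970 rad/s
X_L = ωL = 254 Ω
X_C = 1/(ωC) = 309 Ω
Parallel: admittances add. Y = 1/R + 1/(jωL) + jωC
Y = (0.00357 − j0.000704) S
|Y| = 0.00364 S → |Z| = 1/|Y| = 275 Ω, ∠Z = −∠Y = 11.1°
I = V/|Z| = 14.3 mA
P = VI cos φ = 3.92 × 0.0143 × cos(11.1°) = 54.9 mW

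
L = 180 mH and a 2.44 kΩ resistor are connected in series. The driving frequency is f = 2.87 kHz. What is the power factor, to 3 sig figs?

0.601

ω = 2πf = 18030 rad/s
X_L = ωL = 3250 Ω
Z = 2440 + j3250 Ω
|Z| = √(2440² + 3250²) = 4060 Ω
∠Z = arctan(3250/2440) = 53.1°
cos φ = cos(53.1°) = 0.601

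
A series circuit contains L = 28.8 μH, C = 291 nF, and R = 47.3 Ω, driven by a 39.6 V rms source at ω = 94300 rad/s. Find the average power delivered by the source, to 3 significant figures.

22.0 W

X_L = ωL = 2.72 Ω
X_C = 1/(ωC) = 36.4 Ω
Net reactance X = X_L − X_C = -33.7 Ω
Z = 47.3 − j33.7 Ω
|Z| = √(47.3² + 33.7²) = 58.1 Ω
∠Z = arctan(-33.7/47.3) = -35.5°
I = V/|Z| = 682 mA
P = VI cos φ = 39.6 × 0.682 × cos(-35.5°) = 22.0 W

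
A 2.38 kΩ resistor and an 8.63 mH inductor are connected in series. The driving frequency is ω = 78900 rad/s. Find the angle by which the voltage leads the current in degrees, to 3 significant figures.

X_L = ωL = 681 Ω
Z = 2380 + j681 Ω
|Z| = √(2380² + 681²) = 2480 Ω
∠Z = arctan(681/2380) = 16.0°

16.0°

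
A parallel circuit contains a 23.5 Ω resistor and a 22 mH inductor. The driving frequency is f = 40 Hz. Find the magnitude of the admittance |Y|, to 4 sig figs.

185.8 mS

ω = 2πf = 251.3 rad/s
X_L = ωL = 5.529 Ω
Parallel: admittances add. Y = 1/R + 1/(jωL)
Y = (0.04255 − j0.1809) S
|Y| = 0.1858 S → |Z| = 1/|Y| = 5.382 Ω, ∠Z = −∠Y = 76.76°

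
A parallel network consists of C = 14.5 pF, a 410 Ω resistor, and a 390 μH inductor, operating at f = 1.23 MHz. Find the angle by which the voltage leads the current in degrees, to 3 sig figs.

5.15°

ω = 2πf = 7.728e+06 rad/s
X_L = ωL = 3010 Ω
X_C = 1/(ωC) = 8920 Ω
Parallel: admittances add. Y = 1/R + 1/(jωL) + jωC
Y = (0.00244 − j0.000220) S
|Y| = 0.00245 S → |Z| = 1/|Y| = 408 Ω, ∠Z = −∠Y = 5.15°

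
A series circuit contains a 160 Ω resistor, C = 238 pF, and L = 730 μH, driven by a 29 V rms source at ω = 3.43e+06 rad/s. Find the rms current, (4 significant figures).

22.50 mA

X_L = ωL = 2504 Ω
X_C = 1/(ωC) = 1225 Ω
Net reactance X = X_L − X_C = 1279 Ω
Z = 160.0 + j1279 Ω
|Z| = √(160.0² + 1279²) = 1289 Ω
I = V/|Z| = 29/1289 = 22.50 mA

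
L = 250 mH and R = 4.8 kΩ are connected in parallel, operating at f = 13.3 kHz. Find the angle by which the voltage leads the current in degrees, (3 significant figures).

12.9°

ω = 2πf = 83570 rad/s
X_L = ωL = 20900 Ω
Parallel: admittances add. Y = 1/R + 1/(jωL)
Y = (0.000208 − j4.79e-05) S
|Y| = 0.000214 S → |Z| = 1/|Y| = 4680 Ω, ∠Z = −∠Y = 12.9°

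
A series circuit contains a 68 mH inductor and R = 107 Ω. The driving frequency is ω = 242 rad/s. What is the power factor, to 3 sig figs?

X_L = ωL = 16.5 Ω
Z = 107 + j16.5 Ω
|Z| = √(107² + 16.5²) = 108 Ω
∠Z = arctan(16.5/107) = 8.74°
cos φ = cos(8.74°) = 0.988

0.988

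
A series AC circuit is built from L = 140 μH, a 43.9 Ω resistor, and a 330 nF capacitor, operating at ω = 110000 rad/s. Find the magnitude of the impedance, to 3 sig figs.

45.5 Ω

X_L = ωL = 15.4 Ω
X_C = 1/(ωC) = 27.5 Ω
Net reactance X = X_L − X_C = -12.1 Ω
Z = 43.9 − j12.1 Ω
|Z| = √(43.9² + 12.1²) = 45.5 Ω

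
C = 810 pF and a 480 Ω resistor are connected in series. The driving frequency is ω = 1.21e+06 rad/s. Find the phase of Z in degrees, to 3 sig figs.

-64.8°

X_C = 1/(ωC) = 1020 Ω
Z = 480 − j1020 Ω
|Z| = √(480² + 1020²) = 1130 Ω
∠Z = arctan(-1020/480) = -64.8°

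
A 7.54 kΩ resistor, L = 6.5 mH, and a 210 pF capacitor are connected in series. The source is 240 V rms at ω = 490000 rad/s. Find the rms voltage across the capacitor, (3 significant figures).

X_L = ωL = 3180 Ω
X_C = 1/(ωC) = 9720 Ω
Net reactance X = X_L − X_C = -6530 Ω
Z = 7540 − j6530 Ω
|Z| = √(7540² + 6530²) = 9980 Ω
I = V/|Z| = 24.1 mA
V_C = I·|Z_C| = 0.0241 × 9720 = 234 V

234 V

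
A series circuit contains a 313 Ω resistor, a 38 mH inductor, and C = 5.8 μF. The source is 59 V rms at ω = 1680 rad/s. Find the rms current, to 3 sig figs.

187 mA

X_L = ωL = 63.8 Ω
X_C = 1/(ωC) = 103 Ω
Net reactance X = X_L − X_C = -38.8 Ω
Z = 313 − j38.8 Ω
|Z| = √(313² + 38.8²) = 315 Ω
I = V/|Z| = 59/315 = 187 mA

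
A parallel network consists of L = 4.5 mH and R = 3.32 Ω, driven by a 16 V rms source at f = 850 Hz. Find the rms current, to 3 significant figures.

ω = 2πf = 5341 rad/s
X_L = ωL = 24.0 Ω
Parallel: admittances add. Y = 1/R + 1/(jωL)
Y = (0.301 − j0.0416) S
|Y| = 0.304 S → |Z| = 1/|Y| = 3.29 Ω, ∠Z = −∠Y = 7.87°
I = V/|Z| = 16/3.29 = 4.87 A

4.87 A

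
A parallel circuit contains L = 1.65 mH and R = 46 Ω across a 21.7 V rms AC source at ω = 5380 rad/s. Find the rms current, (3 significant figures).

2.49 A

X_L = ωL = 8.88 Ω
Parallel: admittances add. Y = 1/R + 1/(jωL)
Y = (0.0217 − j0.113) S
|Y| = 0.115 S → |Z| = 1/|Y| = 8.72 Ω, ∠Z = −∠Y = 79.1°
I = V/|Z| = 21.7/8.72 = 2.49 A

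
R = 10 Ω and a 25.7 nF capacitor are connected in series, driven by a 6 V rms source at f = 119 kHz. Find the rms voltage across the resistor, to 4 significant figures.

1.132 V

ω = 2πf = 747700 rad/s
X_C = 1/(ωC) = 52.04 Ω
Z = 10.00 − j52.04 Ω
|Z| = √(10.00² + 52.04²) = 52.99 Ω
I = V/|Z| = 113.2 mA
V_R = I·|Z_R| = 0.1132 × 10.00 = 1.132 V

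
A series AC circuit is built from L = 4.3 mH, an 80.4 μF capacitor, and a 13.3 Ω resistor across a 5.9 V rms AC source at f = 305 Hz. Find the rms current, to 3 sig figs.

ω = 2πf = 1916 rad/s
X_L = ωL = 8.24 Ω
X_C = 1/(ωC) = 6.49 Ω
Net reactance X = X_L − X_C = 1.75 Ω
Z = 13.3 + j1.75 Ω
|Z| = √(13.3² + 1.75²) = 13.4 Ω
I = V/|Z| = 5.9/13.4 = 440 mA

440 mA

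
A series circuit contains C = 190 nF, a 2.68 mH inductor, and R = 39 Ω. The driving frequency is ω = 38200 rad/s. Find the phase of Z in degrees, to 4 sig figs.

X_L = ωL = 102.4 Ω
X_C = 1/(ωC) = 137.8 Ω
Net reactance X = X_L − X_C = -35.40 Ω
Z = 39.00 − j35.40 Ω
|Z| = √(39.00² + 35.40²) = 52.67 Ω
∠Z = arctan(-35.40/39.00) = -42.23°

-42.23°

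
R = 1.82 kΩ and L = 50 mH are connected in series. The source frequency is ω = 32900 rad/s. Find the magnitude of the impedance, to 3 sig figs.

2450 Ω

X_L = ωL = 1640 Ω
Z = 1820 + j1640 Ω
|Z| = √(1820² + 1640²) = 2450 Ω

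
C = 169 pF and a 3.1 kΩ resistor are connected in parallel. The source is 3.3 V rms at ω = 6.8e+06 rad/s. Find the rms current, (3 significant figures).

X_C = 1/(ωC) = 870 Ω
Parallel: admittances add. Y = 1/R + jωC
Y = (0.000323 + j0.00115) S
|Y| = 0.00119 S → |Z| = 1/|Y| = 838 Ω, ∠Z = −∠Y = -74.3°
I = V/|Z| = 3.3/838 = 3.94 mA

3.94 mA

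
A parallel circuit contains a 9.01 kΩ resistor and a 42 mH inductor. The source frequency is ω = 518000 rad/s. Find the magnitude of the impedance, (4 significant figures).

X_L = ωL = 21760 Ω
Parallel: admittances add. Y = 1/R + 1/(jωL)
Y = (0.0001110 − j4.596e-05) S
|Y| = 0.0001201 S → |Z| = 1/|Y| = 8324 Ω, ∠Z = −∠Y = 22.50°

8324 Ω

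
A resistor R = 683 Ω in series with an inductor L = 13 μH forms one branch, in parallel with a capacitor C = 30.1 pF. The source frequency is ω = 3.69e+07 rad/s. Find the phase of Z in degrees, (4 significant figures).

-23.29°

X_L = ωL = 479.7 Ω
X_C = 1/(ωC) = 900.3 Ω
Branch 1 (R+jX_L): Z₁ = 683.0 + j479.7 Ω, |Z₁| = 834.6 Ω
Branch 2 (−jX_C): Z₂ = −j900.3 Ω
Parallel: Z = Z₁Z₂/(Z₁+Z₂), |Z| = 936.8 Ω, ∠Z = -23.29°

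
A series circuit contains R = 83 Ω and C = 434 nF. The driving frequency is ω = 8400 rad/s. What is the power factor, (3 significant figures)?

0.290

X_C = 1/(ωC) = 274 Ω
Z = 83.0 − j274 Ω
|Z| = √(83.0² + 274²) = 287 Ω
∠Z = arctan(-274/83.0) = -73.2°
cos φ = cos(-73.2°) = 0.290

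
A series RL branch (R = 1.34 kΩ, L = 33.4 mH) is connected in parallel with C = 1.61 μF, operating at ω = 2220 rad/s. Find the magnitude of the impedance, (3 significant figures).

277 Ω

X_L = ωL = 74.1 Ω
X_C = 1/(ωC) = 280 Ω
Branch 1 (R+jX_L): Z₁ = 1340 + j74.1 Ω, |Z₁| = 1340 Ω
Branch 2 (−jX_C): Z₂ = −j280 Ω
Parallel: Z = Z₁Z₂/(Z₁+Z₂), |Z| = 277 Ω, ∠Z = -78.1°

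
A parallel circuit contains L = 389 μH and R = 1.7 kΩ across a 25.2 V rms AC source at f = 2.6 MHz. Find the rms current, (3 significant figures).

15.3 mA

ω = 2πf = 1.634e+07 rad/s
X_L = ωL = 6350 Ω
Parallel: admittances add. Y = 1/R + 1/(jωL)
Y = (0.000588 − j0.000157) S
|Y| = 0.000609 S → |Z| = 1/|Y| = 1640 Ω, ∠Z = −∠Y = 15.0°
I = V/|Z| = 25.2/1640 = 15.3 mA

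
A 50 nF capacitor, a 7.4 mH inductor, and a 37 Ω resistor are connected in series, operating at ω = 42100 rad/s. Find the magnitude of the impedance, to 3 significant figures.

X_L = ωL = 312 Ω
X_C = 1/(ωC) = 475 Ω
Net reactance X = X_L − X_C = -164 Ω
Z = 37.0 − j164 Ω
|Z| = √(37.0² + 164²) = 168 Ω

168 Ω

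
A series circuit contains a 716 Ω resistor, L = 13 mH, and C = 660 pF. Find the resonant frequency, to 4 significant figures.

ω₀ = 1/√(LC) = 1/√(0.013 × 6.6e-10) = 341400 rad/s
f₀ = ω₀/(2π) = 54.33 kHz

54.33 kHz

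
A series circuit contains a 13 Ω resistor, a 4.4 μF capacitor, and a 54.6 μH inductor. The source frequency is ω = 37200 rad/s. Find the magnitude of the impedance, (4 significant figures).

X_L = ωL = 2.031 Ω
X_C = 1/(ωC) = 6.109 Ω
Net reactance X = X_L − X_C = -4.078 Ω
Z = 13.00 − j4.078 Ω
|Z| = √(13.00² + 4.078²) = 13.62 Ω

13.62 Ω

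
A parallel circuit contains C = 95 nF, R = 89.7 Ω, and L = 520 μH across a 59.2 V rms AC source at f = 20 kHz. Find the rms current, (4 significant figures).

ω = 2πf = 125700 rad/s
X_L = ωL = 65.35 Ω
X_C = 1/(ωC) = 83.77 Ω
Parallel: admittances add. Y = 1/R + 1/(jωL) + jωC
Y = (0.01115 − j0.003365) S
|Y| = 0.01165 S → |Z| = 1/|Y| = 85.87 Ω, ∠Z = −∠Y = 16.80°
I = V/|Z| = 59.2/85.87 = 689.4 mA

689.4 mA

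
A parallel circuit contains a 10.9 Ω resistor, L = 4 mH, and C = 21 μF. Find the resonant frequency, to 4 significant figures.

549.1 Hz

ω₀ = 1/√(LC) = 1/√(0.004 × 2.1e-05) = 3450 rad/s
f₀ = ω₀/(2π) = 549.1 Hz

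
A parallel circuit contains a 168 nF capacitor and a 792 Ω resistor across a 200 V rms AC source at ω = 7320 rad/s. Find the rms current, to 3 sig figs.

X_C = 1/(ωC) = 813 Ω
Parallel: admittances add. Y = 1/R + jωC
Y = (0.00126 + j0.00123) S
|Y| = 0.00176 S → |Z| = 1/|Y| = 567 Ω, ∠Z = −∠Y = -44.2°
I = V/|Z| = 200/567 = 353 mA

353 mA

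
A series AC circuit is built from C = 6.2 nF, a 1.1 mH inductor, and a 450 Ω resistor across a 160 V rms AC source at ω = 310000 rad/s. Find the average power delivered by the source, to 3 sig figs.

X_L = ωL = 341 Ω
X_C = 1/(ωC) = 520 Ω
Net reactance X = X_L − X_C = -179 Ω
Z = 450 − j179 Ω
|Z| = √(450² + 179²) = 484 Ω
∠Z = arctan(-179/450) = -21.7°
I = V/|Z| = 330 mA
P = VI cos φ = 160 × 0.330 × cos(-21.7°) = 49.1 W

49.1 W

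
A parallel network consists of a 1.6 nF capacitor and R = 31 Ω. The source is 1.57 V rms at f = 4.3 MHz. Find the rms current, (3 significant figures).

84.7 mA

ω = 2πf = 2.702e+07 rad/s
X_C = 1/(ωC) = 23.1 Ω
Parallel: admittances add. Y = 1/R + jωC
Y = (0.0323 + j0.0432) S
|Y| = 0.0539 S → |Z| = 1/|Y| = 18.5 Ω, ∠Z = −∠Y = -53.3°
I = V/|Z| = 1.57/18.5 = 84.7 mA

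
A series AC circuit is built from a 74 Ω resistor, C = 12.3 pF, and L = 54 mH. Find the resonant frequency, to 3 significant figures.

195 kHz

ω₀ = 1/√(LC) = 1/√(0.054 × 1.23e-11) = 1.227e+06 rad/s
f₀ = ω₀/(2π) = 195 kHz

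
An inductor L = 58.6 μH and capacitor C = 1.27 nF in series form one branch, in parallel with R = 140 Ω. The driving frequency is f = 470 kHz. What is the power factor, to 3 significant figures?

ω = 2πf = 2.953e+06 rad/s
X_L = ωL = 173 Ω
X_C = 1/(ωC) = 267 Ω
Branch 1: Z₁ = R = 140 Ω
Branch 2 (series LC): Z₂ = j(X_L − X_C) = −j93.6 Ω
Parallel: Z = Z₁Z₂/(Z₁+Z₂), |Z| = 77.8 Ω, ∠Z = -56.2°
cos φ = cos(-56.2°) = 0.556

0.556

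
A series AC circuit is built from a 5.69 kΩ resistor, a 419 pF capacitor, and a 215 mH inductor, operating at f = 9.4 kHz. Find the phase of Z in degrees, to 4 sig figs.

-78.40°

ω = 2πf = 59060 rad/s
X_L = ωL = 12700 Ω
X_C = 1/(ωC) = 40410 Ω
Net reactance X = X_L − X_C = -27710 Ω
Z = 5690 − j27710 Ω
|Z| = √(5690² + 27710²) = 28290 Ω
∠Z = arctan(-27710/5690) = -78.40°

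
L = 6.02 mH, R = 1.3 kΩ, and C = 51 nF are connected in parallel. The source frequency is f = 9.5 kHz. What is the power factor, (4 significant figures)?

0.9469

ω = 2πf = 59690 rad/s
X_L = ωL = 359.3 Ω
X_C = 1/(ωC) = 328.5 Ω
Parallel: admittances add. Y = 1/R + 1/(jωL) + jωC
Y = (0.0007692 + j0.0002613) S
|Y| = 0.0008124 S → |Z| = 1/|Y| = 1231 Ω, ∠Z = −∠Y = -18.76°
cos φ = cos(-18.76°) = 0.9469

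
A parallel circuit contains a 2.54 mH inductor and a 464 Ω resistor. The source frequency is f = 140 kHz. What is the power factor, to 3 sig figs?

0.979

ω = 2πf = 879600 rad/s
X_L = ωL = 2230 Ω
Parallel: admittances add. Y = 1/R + 1/(jωL)
Y = (0.00216 − j0.000448) S
|Y| = 0.00220 S → |Z| = 1/|Y| = 454 Ω, ∠Z = −∠Y = 11.7°
cos φ = cos(11.7°) = 0.979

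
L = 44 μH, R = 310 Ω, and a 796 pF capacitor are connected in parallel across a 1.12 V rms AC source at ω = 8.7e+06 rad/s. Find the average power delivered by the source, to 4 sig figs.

4.046 mW

X_L = ωL = 382.8 Ω
X_C = 1/(ωC) = 144.4 Ω
Parallel: admittances add. Y = 1/R + 1/(jωL) + jωC
Y = (0.003226 + j0.004313) S
|Y| = 0.005386 S → |Z| = 1/|Y| = 185.7 Ω, ∠Z = −∠Y = -53.21°
I = V/|Z| = 6.032 mA
P = VI cos φ = 1.12 × 0.006032 × cos(-53.21°) = 4.046 mW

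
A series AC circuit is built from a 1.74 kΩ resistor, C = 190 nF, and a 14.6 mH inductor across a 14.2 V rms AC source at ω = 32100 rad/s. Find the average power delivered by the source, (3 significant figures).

112 mW

X_L = ωL = 469 Ω
X_C = 1/(ωC) = 164 Ω
Net reactance X = X_L − X_C = 305 Ω
Z = 1740 + j305 Ω
|Z| = √(1740² + 305²) = 1770 Ω
∠Z = arctan(305/1740) = 9.93°
I = V/|Z| = 8.04 mA
P = VI cos φ = 14.2 × 0.00804 × cos(9.93°) = 112 mW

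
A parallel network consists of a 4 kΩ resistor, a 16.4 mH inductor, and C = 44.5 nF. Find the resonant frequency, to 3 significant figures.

5.89 kHz

ω₀ = 1/√(LC) = 1/√(0.0164 × 4.45e-08) = 37020 rad/s
f₀ = ω₀/(2π) = 5.89 kHz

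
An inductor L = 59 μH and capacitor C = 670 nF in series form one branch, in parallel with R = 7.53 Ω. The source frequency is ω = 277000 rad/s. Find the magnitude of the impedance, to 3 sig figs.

X_L = ωL = 16.3 Ω
X_C = 1/(ωC) = 5.39 Ω
Branch 1: Z₁ = R = 7.53 Ω
Branch 2 (series LC): Z₂ = j(X_L − X_C) = j11.0 Ω
Parallel: Z = Z₁Z₂/(Z₁+Z₂), |Z| = 6.21 Ω, ∠Z = 34.5°

6.21 Ω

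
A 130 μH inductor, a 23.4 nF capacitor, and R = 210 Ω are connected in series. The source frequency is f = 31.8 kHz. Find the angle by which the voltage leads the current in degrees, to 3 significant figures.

-41.8°

ω = 2πf = 199800 rad/s
X_L = ωL = 26.0 Ω
X_C = 1/(ωC) = 214 Ω
Net reactance X = X_L − X_C = -188 Ω
Z = 210 − j188 Ω
|Z| = √(210² + 188²) = 282 Ω
∠Z = arctan(-188/210) = -41.8°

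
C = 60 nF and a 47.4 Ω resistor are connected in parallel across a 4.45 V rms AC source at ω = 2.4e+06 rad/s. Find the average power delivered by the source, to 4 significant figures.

417.8 mW

X_C = 1/(ωC) = 6.944 Ω
Parallel: admittances add. Y = 1/R + jωC
Y = (0.02110 + j0.1440) S
|Y| = 0.1455 S → |Z| = 1/|Y| = 6.871 Ω, ∠Z = −∠Y = -81.67°
I = V/|Z| = 647.6 mA
P = VI cos φ = 4.45 × 0.6476 × cos(-81.67°) = 417.8 mW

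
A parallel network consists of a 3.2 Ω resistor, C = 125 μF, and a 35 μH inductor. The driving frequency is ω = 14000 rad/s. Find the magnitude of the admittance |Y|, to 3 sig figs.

X_L = ωL = 0.490 Ω
X_C = 1/(ωC) = 0.571 Ω
Parallel: admittances add. Y = 1/R + 1/(jωL) + jωC
Y = (0.312 − j0.291) S
|Y| = 0.427 S → |Z| = 1/|Y| = 2.34 Ω, ∠Z = −∠Y = 42.9°

427 mS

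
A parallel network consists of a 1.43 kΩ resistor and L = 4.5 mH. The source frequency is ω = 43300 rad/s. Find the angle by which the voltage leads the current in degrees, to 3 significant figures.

X_L = ωL = 195 Ω
Parallel: admittances add. Y = 1/R + 1/(jωL)
Y = (0.000699 − j0.00513) S
|Y| = 0.00518 S → |Z| = 1/|Y| = 193 Ω, ∠Z = −∠Y = 82.2°

82.2°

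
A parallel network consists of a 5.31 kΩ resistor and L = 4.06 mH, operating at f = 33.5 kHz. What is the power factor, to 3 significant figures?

ω = 2πf = 210500 rad/s
X_L = ωL = 855 Ω
Parallel: admittances add. Y = 1/R + 1/(jωL)
Y = (0.000188 − j0.00117) S
|Y| = 0.00119 S → |Z| = 1/|Y| = 844 Ω, ∠Z = −∠Y = 80.9°
cos φ = cos(80.9°) = 0.159

0.159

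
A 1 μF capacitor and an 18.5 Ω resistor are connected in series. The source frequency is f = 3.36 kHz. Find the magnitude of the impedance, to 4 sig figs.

ω = 2πf = 21110 rad/s
X_C = 1/(ωC) = 47.37 Ω
Z = 18.50 − j47.37 Ω
|Z| = √(18.50² + 47.37²) = 50.85 Ω

50.85 Ω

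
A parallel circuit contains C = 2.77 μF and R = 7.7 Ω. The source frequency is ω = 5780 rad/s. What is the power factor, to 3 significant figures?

X_C = 1/(ωC) = 62.5 Ω
Parallel: admittances add. Y = 1/R + jωC
Y = (0.130 + j0.0160) S
|Y| = 0.131 S → |Z| = 1/|Y| = 7.64 Ω, ∠Z = −∠Y = -7.03°
cos φ = cos(-7.03°) = 0.992

0.992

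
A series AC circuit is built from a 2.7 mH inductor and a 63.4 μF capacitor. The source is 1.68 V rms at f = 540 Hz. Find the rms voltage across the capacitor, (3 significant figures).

1.73 V

ω = 2πf = 3393 rad/s
X_L = ωL = 9.16 Ω
X_C = 1/(ωC) = 4.65 Ω
Net reactance X = X_L − X_C = 4.51 Ω
Z = j4.51 Ω
|Z| = √(0² + 4.51²) = 4.51 Ω
I = V/|Z| = 372 mA
V_C = I·|Z_C| = 0.372 × 4.65 = 1.73 V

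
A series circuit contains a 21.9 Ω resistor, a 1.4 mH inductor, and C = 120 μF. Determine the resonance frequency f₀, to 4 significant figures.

388.3 Hz

ω₀ = 1/√(LC) = 1/√(0.0014 × 0.00012) = 2440 rad/s
f₀ = ω₀/(2π) = 388.3 Hz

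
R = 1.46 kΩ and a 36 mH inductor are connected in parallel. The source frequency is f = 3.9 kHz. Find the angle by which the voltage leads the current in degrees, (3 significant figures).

ω = 2πf = 24500 rad/s
X_L = ωL = 882 Ω
Parallel: admittances add. Y = 1/R + 1/(jωL)
Y = (0.000685 − j0.00113) S
|Y| = 0.00132 S → |Z| = 1/|Y| = 755 Ω, ∠Z = −∠Y = 58.9°

58.9°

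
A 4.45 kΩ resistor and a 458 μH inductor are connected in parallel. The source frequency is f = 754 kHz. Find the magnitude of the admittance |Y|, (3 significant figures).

513 μS

ω = 2πf = 4.738e+06 rad/s
X_L = ωL = 2170 Ω
Parallel: admittances add. Y = 1/R + 1/(jωL)
Y = (0.000225 − j0.000461) S
|Y| = 0.000513 S → |Z| = 1/|Y| = 1950 Ω, ∠Z = −∠Y = 64.0°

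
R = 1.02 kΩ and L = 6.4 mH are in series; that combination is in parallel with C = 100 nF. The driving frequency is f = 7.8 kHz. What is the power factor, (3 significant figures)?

ω = 2πf = 49010 rad/s
X_L = ωL = 314 Ω
X_C = 1/(ωC) = 204 Ω
Branch 1 (R+jX_L): Z₁ = 1020 + j314 Ω, |Z₁| = 1070 Ω
Branch 2 (−jX_C): Z₂ = −j204 Ω
Parallel: Z = Z₁Z₂/(Z₁+Z₂), |Z| = 212 Ω, ∠Z = -79.0°
cos φ = cos(-79.0°) = 0.190

0.190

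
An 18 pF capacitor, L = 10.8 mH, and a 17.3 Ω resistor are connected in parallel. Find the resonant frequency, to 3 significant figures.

ω₀ = 1/√(LC) = 1/√(0.0108 × 1.8e-11) = 2.268e+06 rad/s
f₀ = ω₀/(2π) = 361 kHz

361 kHz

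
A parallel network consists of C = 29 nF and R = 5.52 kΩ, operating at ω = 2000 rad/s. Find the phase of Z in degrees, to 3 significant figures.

-17.8°

X_C = 1/(ωC) = 17200 Ω
Parallel: admittances add. Y = 1/R + jωC
Y = (0.000181 + j5.8e-05) S
|Y| = 0.000190 S → |Z| = 1/|Y| = 5260 Ω, ∠Z = −∠Y = -17.8°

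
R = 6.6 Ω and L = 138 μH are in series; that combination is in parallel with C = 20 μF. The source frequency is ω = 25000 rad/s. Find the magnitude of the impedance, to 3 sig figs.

2.20 Ω

X_L = ωL = 3.45 Ω
X_C = 1/(ωC) = 2.00 Ω
Branch 1 (R+jX_L): Z₁ = 6.60 + j3.45 Ω, |Z₁| = 7.45 Ω
Branch 2 (−jX_C): Z₂ = −j2.00 Ω
Parallel: Z = Z₁Z₂/(Z₁+Z₂), |Z| = 2.20 Ω, ∠Z = -74.8°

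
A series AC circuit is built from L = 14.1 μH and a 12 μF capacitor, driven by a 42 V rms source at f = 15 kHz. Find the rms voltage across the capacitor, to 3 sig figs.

ω = 2πf = 94250 rad/s
X_L = ωL = 1.33 Ω
X_C = 1/(ωC) = 0.884 Ω
Net reactance X = X_L − X_C = 0.445 Ω
Z = j0.445 Ω
|Z| = √(0² + 0.445²) = 0.445 Ω
I = V/|Z| = 94.4 A
V_C = I·|Z_C| = 94.4 × 0.884 = 83.5 V

83.5 V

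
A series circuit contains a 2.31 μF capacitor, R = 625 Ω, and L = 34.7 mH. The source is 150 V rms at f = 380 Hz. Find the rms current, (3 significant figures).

237 mA

ω = 2πf = 2388 rad/s
X_L = ωL = 82.9 Ω
X_C = 1/(ωC) = 181 Ω
Net reactance X = X_L − X_C = -98.5 Ω
Z = 625 − j98.5 Ω
|Z| = √(625² + 98.5²) = 633 Ω
I = V/|Z| = 150/633 = 237 mA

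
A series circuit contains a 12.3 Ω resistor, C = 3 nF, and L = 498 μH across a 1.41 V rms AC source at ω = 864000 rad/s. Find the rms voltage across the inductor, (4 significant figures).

X_L = ωL = 430.3 Ω
X_C = 1/(ωC) = 385.8 Ω
Net reactance X = X_L − X_C = 44.47 Ω
Z = 12.30 + j44.47 Ω
|Z| = √(12.30² + 44.47²) = 46.14 Ω
I = V/|Z| = 30.56 mA
V_L = I·|Z_L| = 0.03056 × 430.3 = 13.15 V

13.15 V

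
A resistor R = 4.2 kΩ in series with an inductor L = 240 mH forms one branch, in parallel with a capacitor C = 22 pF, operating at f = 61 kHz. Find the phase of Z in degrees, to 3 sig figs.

78.4°

ω = 2πf = 383300 rad/s
X_L = ωL = 92000 Ω
X_C = 1/(ωC) = 119000 Ω
Branch 1 (R+jX_L): Z₁ = 4200 + j92000 Ω, |Z₁| = 92100 Ω
Branch 2 (−jX_C): Z₂ = −j119000 Ω
Parallel: Z = Z₁Z₂/(Z₁+Z₂), |Z| = 405000 Ω, ∠Z = 78.4°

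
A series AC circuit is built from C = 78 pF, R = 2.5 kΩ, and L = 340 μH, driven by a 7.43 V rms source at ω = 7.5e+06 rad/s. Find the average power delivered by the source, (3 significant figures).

X_L = ωL = 2550 Ω
X_C = 1/(ωC) = 1710 Ω
Net reactance X = X_L − X_C = 841 Ω
Z = 2500 + j841 Ω
|Z| = √(2500² + 841²) = 2640 Ω
∠Z = arctan(841/2500) = 18.6°
I = V/|Z| = 2.82 mA
P = VI cos φ = 7.43 × 0.00282 × cos(18.6°) = 19.8 mW

19.8 mW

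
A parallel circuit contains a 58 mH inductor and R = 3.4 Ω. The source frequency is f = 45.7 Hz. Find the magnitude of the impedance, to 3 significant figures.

3.33 Ω

ω = 2πf = 287.1 rad/s
X_L = ωL = 16.7 Ω
Parallel: admittances add. Y = 1/R + 1/(jωL)
Y = (0.294 − j0.0600) S
|Y| = 0.300 S → |Z| = 1/|Y| = 3.33 Ω, ∠Z = −∠Y = 11.5°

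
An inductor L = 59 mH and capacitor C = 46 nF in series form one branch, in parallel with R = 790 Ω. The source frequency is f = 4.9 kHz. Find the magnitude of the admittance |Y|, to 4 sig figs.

1.554 mS

ω = 2πf = 30790 rad/s
X_L = ωL = 1816 Ω
X_C = 1/(ωC) = 706.1 Ω
Branch 1: Z₁ = R = 790.0 Ω
Branch 2 (series LC): Z₂ = j(X_L − X_C) = j1110 Ω
Parallel: Z = Z₁Z₂/(Z₁+Z₂), |Z| = 643.7 Ω, ∠Z = 35.43°
|Y| = 1/|Z| = 1.554 mS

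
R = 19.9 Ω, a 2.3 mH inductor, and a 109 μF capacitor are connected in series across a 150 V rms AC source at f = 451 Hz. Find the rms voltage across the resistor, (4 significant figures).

ω = 2πf = 2834 rad/s
X_L = ωL = 6.518 Ω
X_C = 1/(ωC) = 3.238 Ω
Net reactance X = X_L − X_C = 3.280 Ω
Z = 19.90 + j3.280 Ω
|Z| = √(19.90² + 3.280²) = 20.17 Ω
I = V/|Z| = 7.437 A
V_R = I·|Z_R| = 7.437 × 19.90 = 148.0 V

148.0 V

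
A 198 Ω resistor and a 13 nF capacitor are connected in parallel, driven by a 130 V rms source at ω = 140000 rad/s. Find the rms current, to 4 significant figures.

697.9 mA

X_C = 1/(ωC) = 549.5 Ω
Parallel: admittances add. Y = 1/R + jωC
Y = (0.005051 + j0.001820) S
|Y| = 0.005368 S → |Z| = 1/|Y| = 186.3 Ω, ∠Z = −∠Y = -19.82°
I = V/|Z| = 130/186.3 = 697.9 mA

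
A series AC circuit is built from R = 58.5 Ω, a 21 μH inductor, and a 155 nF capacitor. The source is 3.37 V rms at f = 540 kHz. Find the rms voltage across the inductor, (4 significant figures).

ω = 2πf = 3.393e+06 rad/s
X_L = ωL = 71.25 Ω
X_C = 1/(ωC) = 1.901 Ω
Net reactance X = X_L − X_C = 69.35 Ω
Z = 58.50 + j69.35 Ω
|Z| = √(58.50² + 69.35²) = 90.73 Ω
I = V/|Z| = 37.14 mA
V_L = I·|Z_L| = 0.03714 × 71.25 = 2.647 V

2.647 V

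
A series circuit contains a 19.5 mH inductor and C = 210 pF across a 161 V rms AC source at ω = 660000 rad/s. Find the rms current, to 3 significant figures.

X_L = ωL = 12900 Ω
X_C = 1/(ωC) = 7220 Ω
Net reactance X = X_L − X_C = 5650 Ω
Z = j5650 Ω
|Z| = √(0² + 5650²) = 5650 Ω
I = V/|Z| = 161/5650 = 28.5 mA

28.5 mA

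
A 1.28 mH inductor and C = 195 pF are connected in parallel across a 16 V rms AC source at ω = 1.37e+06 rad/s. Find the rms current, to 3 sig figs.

4.85 mA

X_L = ωL = 1750 Ω
X_C = 1/(ωC) = 3740 Ω
Parallel: admittances add. Y = 1/(jωL) + jωC
Y = (0 − j0.000303) S
|Y| = 0.000303 S → |Z| = 1/|Y| = 3300 Ω, ∠Z = −∠Y = 90.0°
I = V/|Z| = 16/3300 = 4.85 mA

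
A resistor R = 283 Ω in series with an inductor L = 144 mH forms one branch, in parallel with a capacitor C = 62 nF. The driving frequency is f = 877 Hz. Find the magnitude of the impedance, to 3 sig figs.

ω = 2πf = 5510 rad/s
X_L = ωL = 793 Ω
X_C = 1/(ωC) = 2930 Ω
Branch 1 (R+jX_L): Z₁ = 283 + j793 Ω, |Z₁| = 842 Ω
Branch 2 (−jX_C): Z₂ = −j2930 Ω
Parallel: Z = Z₁Z₂/(Z₁+Z₂), |Z| = 1150 Ω, ∠Z = 62.8°

1150 Ω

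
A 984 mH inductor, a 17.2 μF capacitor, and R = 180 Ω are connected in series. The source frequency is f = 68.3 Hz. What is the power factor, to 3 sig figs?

0.532

ω = 2πf = 429.1 rad/s
X_L = ωL = 422 Ω
X_C = 1/(ωC) = 135 Ω
Net reactance X = X_L − X_C = 287 Ω
Z = 180 + j287 Ω
|Z| = √(180² + 287²) = 339 Ω
∠Z = arctan(287/180) = 57.9°
cos φ = cos(57.9°) = 0.532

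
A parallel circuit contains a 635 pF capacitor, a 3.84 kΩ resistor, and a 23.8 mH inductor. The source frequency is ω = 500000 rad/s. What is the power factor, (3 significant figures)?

0.745

X_L = ωL = 11900 Ω
X_C = 1/(ωC) = 3150 Ω
Parallel: admittances add. Y = 1/R + 1/(jωL) + jωC
Y = (0.000260 + j0.000233) S
|Y| = 0.000350 S → |Z| = 1/|Y| = 2860 Ω, ∠Z = −∠Y = -41.9°
cos φ = cos(-41.9°) = 0.745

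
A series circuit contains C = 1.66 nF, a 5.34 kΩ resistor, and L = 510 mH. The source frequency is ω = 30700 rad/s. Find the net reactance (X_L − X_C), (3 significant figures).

-3970 Ω

X_L = ωL = 15700 Ω
X_C = 1/(ωC) = 19600 Ω
X = 15700 − 19600 = -3970 Ω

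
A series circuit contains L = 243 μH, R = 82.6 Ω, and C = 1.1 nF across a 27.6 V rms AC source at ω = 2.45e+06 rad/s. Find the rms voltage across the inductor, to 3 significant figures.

X_L = ωL = 595 Ω
X_C = 1/(ωC) = 371 Ω
Net reactance X = X_L − X_C = 224 Ω
Z = 82.6 + j224 Ω
|Z| = √(82.6² + 224²) = 239 Ω
I = V/|Z| = 115 mA
V_L = I·|Z_L| = 0.115 × 595 = 68.7 V

68.7 V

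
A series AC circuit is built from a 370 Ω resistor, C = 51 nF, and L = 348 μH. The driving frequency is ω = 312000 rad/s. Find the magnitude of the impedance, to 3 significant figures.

X_L = ωL = 109 Ω
X_C = 1/(ωC) = 62.8 Ω
Net reactance X = X_L − X_C = 45.7 Ω
Z = 370 + j45.7 Ω
|Z| = √(370² + 45.7²) = 373 Ω

373 Ω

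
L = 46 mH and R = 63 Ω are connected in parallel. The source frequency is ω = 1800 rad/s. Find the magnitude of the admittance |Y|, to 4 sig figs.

X_L = ωL = 82.80 Ω
Parallel: admittances add. Y = 1/R + 1/(jωL)
Y = (0.01587 − j0.01208) S
|Y| = 0.01995 S → |Z| = 1/|Y| = 50.14 Ω, ∠Z = −∠Y = 37.27°

19.95 mS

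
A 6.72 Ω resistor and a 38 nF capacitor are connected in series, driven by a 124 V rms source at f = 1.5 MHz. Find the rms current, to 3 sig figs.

17.0 A

ω = 2πf = 9.425e+06 rad/s
X_C = 1/(ωC) = 2.79 Ω
Z = 6.72 − j2.79 Ω
|Z| = √(6.72² + 2.79²) = 7.28 Ω
I = V/|Z| = 124/7.28 = 17.0 A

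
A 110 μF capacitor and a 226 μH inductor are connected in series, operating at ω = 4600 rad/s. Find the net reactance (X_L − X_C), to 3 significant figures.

X_L = ωL = 1.04 Ω
X_C = 1/(ωC) = 1.98 Ω
X = 1.04 − 1.98 = -0.937 Ω

-0.937 Ω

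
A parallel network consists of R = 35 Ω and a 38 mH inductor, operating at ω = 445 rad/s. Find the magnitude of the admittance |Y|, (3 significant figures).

X_L = ωL = 16.9 Ω
Parallel: admittances add. Y = 1/R + 1/(jωL)
Y = (0.0286 − j0.0591) S
|Y| = 0.0657 S → |Z| = 1/|Y| = 15.2 Ω, ∠Z = −∠Y = 64.2°

65.7 mS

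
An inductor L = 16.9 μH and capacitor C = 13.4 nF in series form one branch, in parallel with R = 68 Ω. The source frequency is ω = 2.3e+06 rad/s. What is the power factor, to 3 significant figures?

0.0940

X_L = ωL = 38.9 Ω
X_C = 1/(ωC) = 32.4 Ω
Branch 1: Z₁ = R = 68.0 Ω
Branch 2 (series LC): Z₂ = j(X_L − X_C) = j6.42 Ω
Parallel: Z = Z₁Z₂/(Z₁+Z₂), |Z| = 6.40 Ω, ∠Z = 84.6°
cos φ = cos(84.6°) = 0.0940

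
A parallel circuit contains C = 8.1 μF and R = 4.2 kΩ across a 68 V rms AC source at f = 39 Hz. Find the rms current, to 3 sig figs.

136 mA

ω = 2πf = 245.0 rad/s
X_C = 1/(ωC) = 504 Ω
Parallel: admittances add. Y = 1/R + jωC
Y = (0.000238 + j0.00198) S
|Y| = 0.00200 S → |Z| = 1/|Y| = 500 Ω, ∠Z = −∠Y = -83.2°
I = V/|Z| = 68/500 = 136 mA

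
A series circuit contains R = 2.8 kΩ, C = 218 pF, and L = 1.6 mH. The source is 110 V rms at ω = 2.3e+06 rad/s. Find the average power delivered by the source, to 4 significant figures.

X_L = ωL = 3680 Ω
X_C = 1/(ωC) = 1994 Ω
Net reactance X = X_L − X_C = 1686 Ω
Z = 2800 + j1686 Ω
|Z| = √(2800² + 1686²) = 3268 Ω
∠Z = arctan(1686/2800) = 31.05°
I = V/|Z| = 33.66 mA
P = VI cos φ = 110 × 0.03366 × cos(31.05°) = 3.172 W

3.172 W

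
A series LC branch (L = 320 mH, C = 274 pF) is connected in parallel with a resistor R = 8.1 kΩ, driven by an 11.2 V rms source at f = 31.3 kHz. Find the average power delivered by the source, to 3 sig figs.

15.5 mW

ω = 2πf = 196700 rad/s
X_L = ωL = 62900 Ω
X_C = 1/(ωC) = 18600 Ω
Branch 1: Z₁ = R = 8100 Ω
Branch 2 (series LC): Z₂ = j(X_L − X_C) = j44400 Ω
Parallel: Z = Z₁Z₂/(Z₁+Z₂), |Z| = 7970 Ω, ∠Z = 10.3°
I = V/|Z| = 1.41 mA
P = VI cos φ = 11.2 × 0.00141 × cos(10.3°) = 15.5 mW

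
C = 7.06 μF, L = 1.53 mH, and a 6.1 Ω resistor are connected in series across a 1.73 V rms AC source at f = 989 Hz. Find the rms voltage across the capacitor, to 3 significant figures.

2.70 V

ω = 2πf = 6214 rad/s
X_L = ωL = 9.51 Ω
X_C = 1/(ωC) = 22.8 Ω
Net reactance X = X_L − X_C = -13.3 Ω
Z = 6.10 − j13.3 Ω
|Z| = √(6.10² + 13.3²) = 14.6 Ω
I = V/|Z| = 118 mA
V_C = I·|Z_C| = 0.118 × 22.8 = 2.70 V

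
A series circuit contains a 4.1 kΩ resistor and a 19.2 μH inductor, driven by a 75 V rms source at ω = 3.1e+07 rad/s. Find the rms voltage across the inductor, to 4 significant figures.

X_L = ωL = 595.2 Ω
Z = 4100 + j595.2 Ω
|Z| = √(4100² + 595.2²) = 4143 Ω
I = V/|Z| = 18.10 mA
V_L = I·|Z_L| = 0.01810 × 595.2 = 10.77 V

10.77 V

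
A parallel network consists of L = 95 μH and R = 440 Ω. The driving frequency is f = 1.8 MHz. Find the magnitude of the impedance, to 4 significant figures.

ω = 2πf = 1.131e+07 rad/s
X_L = ωL = 1074 Ω
Parallel: admittances add. Y = 1/R + 1/(jωL)
Y = (0.002273 − j0.0009307) S
|Y| = 0.002456 S → |Z| = 1/|Y| = 407.2 Ω, ∠Z = −∠Y = 22.27°

407.2 Ω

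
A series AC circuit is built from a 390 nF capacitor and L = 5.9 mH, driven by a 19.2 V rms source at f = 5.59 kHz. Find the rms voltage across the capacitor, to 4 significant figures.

ω = 2πf = 35120 rad/s
X_L = ωL = 207.2 Ω
X_C = 1/(ωC) = 73.00 Ω
Net reactance X = X_L − X_C = 134.2 Ω
Z = j134.2 Ω
|Z| = √(0² + 134.2²) = 134.2 Ω
I = V/|Z| = 143.0 mA
V_C = I·|Z_C| = 0.1430 × 73.00 = 10.44 V

10.44 V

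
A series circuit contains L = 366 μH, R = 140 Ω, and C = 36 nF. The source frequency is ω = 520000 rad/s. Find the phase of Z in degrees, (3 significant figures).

44.4°

X_L = ωL = 190 Ω
X_C = 1/(ωC) = 53.4 Ω
Net reactance X = X_L − X_C = 137 Ω
Z = 140 + j137 Ω
|Z| = √(140² + 137²) = 196 Ω
∠Z = arctan(137/140) = 44.4°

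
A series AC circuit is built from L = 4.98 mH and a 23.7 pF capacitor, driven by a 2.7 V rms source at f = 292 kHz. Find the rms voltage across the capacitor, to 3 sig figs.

ω = 2πf = 1.835e+06 rad/s
X_L = ωL = 9140 Ω
X_C = 1/(ωC) = 23000 Ω
Net reactance X = X_L − X_C = -13900 Ω
Z = − j13900 Ω
|Z| = √(0² + 13900²) = 13900 Ω
I = V/|Z| = 195 μA
V_C = I·|Z_C| = 0.000195 × 23000 = 4.48 V

4.48 V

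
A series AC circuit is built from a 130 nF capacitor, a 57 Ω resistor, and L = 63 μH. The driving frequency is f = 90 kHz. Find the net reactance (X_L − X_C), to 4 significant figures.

22.02 Ω

ω = 2πf = 565500 rad/s
X_L = ωL = 35.63 Ω
X_C = 1/(ωC) = 13.60 Ω
X = 35.63 − 13.60 = 22.02 Ω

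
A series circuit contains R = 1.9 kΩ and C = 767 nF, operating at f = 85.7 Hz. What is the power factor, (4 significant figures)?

ω = 2πf = 538.5 rad/s
X_C = 1/(ωC) = 2421 Ω
Z = 1900 − j2421 Ω
|Z| = √(1900² + 2421²) = 3078 Ω
∠Z = arctan(-2421/1900) = -51.88°
cos φ = cos(-51.88°) = 0.6173

0.6173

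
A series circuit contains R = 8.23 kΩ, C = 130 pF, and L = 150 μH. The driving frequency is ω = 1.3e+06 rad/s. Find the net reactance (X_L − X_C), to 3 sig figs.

X_L = ωL = 195 Ω
X_C = 1/(ωC) = 5920 Ω
X = 195 − 5920 = -5720 Ω

-5720 Ω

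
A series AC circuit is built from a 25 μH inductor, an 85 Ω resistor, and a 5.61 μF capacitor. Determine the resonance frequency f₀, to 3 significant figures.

13.4 kHz

ω₀ = 1/√(LC) = 1/√(2.5e-05 × 5.61e-06) = 84440 rad/s
f₀ = ω₀/(2π) = 13.4 kHz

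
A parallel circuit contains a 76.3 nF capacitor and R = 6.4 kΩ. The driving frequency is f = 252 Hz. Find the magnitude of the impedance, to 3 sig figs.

5060 Ω

ω = 2πf = 1583 rad/s
X_C = 1/(ωC) = 8280 Ω
Parallel: admittances add. Y = 1/R + jωC
Y = (0.000156 + j0.000121) S
|Y| = 0.000198 S → |Z| = 1/|Y| = 5060 Ω, ∠Z = −∠Y = -37.7°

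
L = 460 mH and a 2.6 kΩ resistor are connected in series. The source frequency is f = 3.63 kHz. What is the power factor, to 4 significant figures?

0.2405

ω = 2πf = 22810 rad/s
X_L = ωL = 10490 Ω
Z = 2600 + j10490 Ω
|Z| = √(2600² + 10490²) = 10810 Ω
∠Z = arctan(10490/2600) = 76.08°
cos φ = cos(76.08°) = 0.2405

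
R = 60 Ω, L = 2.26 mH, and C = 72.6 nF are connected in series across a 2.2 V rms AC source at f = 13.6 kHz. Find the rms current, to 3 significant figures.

32.4 mA

ω = 2πf = 85450 rad/s
X_L = ωL = 193 Ω
X_C = 1/(ωC) = 161 Ω
Net reactance X = X_L − X_C = 31.9 Ω
Z = 60.0 + j31.9 Ω
|Z| = √(60.0² + 31.9²) = 68.0 Ω
I = V/|Z| = 2.2/68.0 = 32.4 mA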